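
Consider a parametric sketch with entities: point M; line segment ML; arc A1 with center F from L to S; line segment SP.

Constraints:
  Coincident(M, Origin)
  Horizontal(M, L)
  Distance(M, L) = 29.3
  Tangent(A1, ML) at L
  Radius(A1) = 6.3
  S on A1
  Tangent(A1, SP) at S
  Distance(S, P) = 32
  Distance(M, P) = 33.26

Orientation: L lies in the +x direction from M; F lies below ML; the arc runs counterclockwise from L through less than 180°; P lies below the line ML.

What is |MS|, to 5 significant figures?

23.934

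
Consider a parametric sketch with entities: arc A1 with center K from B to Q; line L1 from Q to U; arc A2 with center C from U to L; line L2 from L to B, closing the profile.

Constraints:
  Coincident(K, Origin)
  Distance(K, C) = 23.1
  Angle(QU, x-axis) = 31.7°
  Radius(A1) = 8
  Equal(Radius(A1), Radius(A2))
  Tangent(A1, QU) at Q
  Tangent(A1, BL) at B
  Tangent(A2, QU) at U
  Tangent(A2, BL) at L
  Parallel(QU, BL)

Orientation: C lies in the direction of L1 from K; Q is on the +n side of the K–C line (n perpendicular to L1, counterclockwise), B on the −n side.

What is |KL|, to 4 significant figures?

24.45

The slot axis is L1's direction at 31.7°, so u = (cos 31.7°, sin 31.7°) = (0.8508, 0.5255) and n = (−sin 31.7°, cos 31.7°) = (-0.5255, 0.8508). K is at the origin and C lies 23.1 along u from K, so C = 23.1·u = (19.65, 12.14). Tangency of A1 to both parallel lines with radius 8.0 puts Q and B at K ± 8.0·n: Q = (-4.204, 6.806), B = (4.204, -6.806). Equal radii place U and L the same way about C: U = C + 8.0·n = (15.45, 18.94), L = C − 8.0·n = (23.86, 5.332). Then |KL| = |L − K| = 24.45.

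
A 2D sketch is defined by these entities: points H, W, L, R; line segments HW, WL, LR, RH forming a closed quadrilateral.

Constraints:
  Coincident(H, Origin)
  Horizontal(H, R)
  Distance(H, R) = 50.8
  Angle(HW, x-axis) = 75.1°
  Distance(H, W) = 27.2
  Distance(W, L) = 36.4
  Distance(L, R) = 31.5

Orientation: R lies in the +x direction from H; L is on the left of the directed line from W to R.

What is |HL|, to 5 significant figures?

52.867

H is at the origin; HR is horizontal with |HR| = 50.8 and R in +x, so R = (50.8, 0). HW runs at 75.1° with |HW| = 27.2, so W = (6.9940, 26.285). L is determined by |WL| = 36.4 and |LR| = 31.5 together: it lies at the intersection of circle(W, 36.4) and circle(R, 31.5). With |WR| = 51.087, the foot of the radical line on WR is 28.800 from W and the perpendicular offset is √(36.4² − 28.800²) = 22.260. Taking the left-of-WR solution: L = (43.143, 30.555).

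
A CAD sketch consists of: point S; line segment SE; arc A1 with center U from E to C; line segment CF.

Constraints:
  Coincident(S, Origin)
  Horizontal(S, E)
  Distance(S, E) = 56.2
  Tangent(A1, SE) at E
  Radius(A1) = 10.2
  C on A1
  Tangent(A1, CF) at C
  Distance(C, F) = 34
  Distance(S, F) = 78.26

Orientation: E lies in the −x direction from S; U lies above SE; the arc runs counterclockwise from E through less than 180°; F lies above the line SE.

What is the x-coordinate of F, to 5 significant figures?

-64.176

Checks: S = (0.00, 0.00) ✓; |UC| = 10.20 ✓; ∠(UC, CF) = 90.00° ✓; |CF| = 34.00 ✓; |SF| = 78.26 ✓.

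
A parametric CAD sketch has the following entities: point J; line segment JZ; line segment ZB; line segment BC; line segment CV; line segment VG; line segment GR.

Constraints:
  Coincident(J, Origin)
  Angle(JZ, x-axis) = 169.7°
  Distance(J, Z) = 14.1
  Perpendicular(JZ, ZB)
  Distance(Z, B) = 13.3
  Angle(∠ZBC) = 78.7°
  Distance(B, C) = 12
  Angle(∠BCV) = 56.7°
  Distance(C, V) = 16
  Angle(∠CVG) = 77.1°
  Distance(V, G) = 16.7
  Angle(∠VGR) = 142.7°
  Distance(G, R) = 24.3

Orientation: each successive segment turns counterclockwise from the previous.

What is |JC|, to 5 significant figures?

11.194

The perpendicularity gives ZB at right angles to JZ, so ZB runs at -100.30°; with |ZB| = 13.3, B = (-16.251, -10.565). ∠ZBC = 78.7° gives BC at 1.0000° from the x-axis; with |BC| = 12.0, C = (-4.2527, -10.355). Then |JC| = |C − J| = 11.194.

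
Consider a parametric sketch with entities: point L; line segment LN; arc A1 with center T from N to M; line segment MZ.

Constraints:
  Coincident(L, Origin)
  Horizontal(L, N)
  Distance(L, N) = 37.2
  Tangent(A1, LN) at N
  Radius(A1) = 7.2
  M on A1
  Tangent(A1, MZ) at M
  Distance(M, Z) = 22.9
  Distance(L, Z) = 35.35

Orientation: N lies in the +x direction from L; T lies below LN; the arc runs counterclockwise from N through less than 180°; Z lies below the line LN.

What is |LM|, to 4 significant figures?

30.76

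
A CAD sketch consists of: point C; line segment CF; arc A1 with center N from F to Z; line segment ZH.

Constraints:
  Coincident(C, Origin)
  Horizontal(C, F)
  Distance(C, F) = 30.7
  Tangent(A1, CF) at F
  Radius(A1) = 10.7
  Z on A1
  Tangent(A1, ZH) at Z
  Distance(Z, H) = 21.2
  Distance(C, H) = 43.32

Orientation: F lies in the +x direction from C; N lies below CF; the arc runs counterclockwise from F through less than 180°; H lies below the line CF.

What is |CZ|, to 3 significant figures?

24.7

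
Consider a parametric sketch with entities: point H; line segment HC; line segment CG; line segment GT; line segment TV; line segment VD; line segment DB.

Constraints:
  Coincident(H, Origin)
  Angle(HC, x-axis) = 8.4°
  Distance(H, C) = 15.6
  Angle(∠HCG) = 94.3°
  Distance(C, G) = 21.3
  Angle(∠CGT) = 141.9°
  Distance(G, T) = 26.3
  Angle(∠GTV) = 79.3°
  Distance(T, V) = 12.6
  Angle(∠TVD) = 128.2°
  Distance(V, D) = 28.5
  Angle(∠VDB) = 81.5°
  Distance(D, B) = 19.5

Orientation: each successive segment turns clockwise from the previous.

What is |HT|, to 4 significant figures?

43.17

∠HCG = 94.3° gives CG at -77.30° from the x-axis; with |CG| = 21.3, G = (20.12, -18.50). ∠CGT = 141.9° gives GT at -115.4° from the x-axis; with |GT| = 26.3, T = (8.834, -42.26). Then |HT| = |T − H| = 43.17.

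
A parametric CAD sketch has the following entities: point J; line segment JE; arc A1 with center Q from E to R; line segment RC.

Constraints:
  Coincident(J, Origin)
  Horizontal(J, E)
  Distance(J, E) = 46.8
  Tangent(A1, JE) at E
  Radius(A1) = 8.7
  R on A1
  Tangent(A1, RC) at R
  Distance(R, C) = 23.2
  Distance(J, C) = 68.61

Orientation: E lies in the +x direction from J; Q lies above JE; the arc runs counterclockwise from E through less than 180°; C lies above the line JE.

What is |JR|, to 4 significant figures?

55.29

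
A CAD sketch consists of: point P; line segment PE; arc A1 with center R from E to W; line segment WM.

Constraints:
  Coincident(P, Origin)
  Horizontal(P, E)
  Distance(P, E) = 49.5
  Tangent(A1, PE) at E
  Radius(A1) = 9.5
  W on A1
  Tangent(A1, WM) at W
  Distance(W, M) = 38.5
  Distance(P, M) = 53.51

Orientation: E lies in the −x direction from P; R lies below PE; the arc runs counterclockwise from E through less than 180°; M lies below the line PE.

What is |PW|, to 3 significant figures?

58.7

Checks: |RW| = 9.500 ✓; ∠(RW, WM) = 90.00° ✓; |WM| = 38.50 ✓; |PM| = 53.51 ✓.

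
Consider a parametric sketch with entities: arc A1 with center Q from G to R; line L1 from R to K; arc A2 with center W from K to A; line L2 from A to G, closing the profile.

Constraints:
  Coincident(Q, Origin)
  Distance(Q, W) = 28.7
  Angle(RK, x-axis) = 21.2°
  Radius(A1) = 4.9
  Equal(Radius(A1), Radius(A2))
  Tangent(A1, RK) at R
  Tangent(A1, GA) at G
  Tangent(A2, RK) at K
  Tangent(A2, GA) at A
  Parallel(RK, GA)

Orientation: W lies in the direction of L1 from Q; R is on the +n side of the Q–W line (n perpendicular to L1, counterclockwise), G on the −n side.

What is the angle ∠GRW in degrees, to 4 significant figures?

80.31°

The slot axis is L1's direction at 21.2°, so u = (cos 21.2°, sin 21.2°) = (0.9323, 0.3616) and n = (−sin 21.2°, cos 21.2°) = (-0.3616, 0.9323). Q is at the origin and W lies 28.7 along u from Q, so W = 28.7·u = (26.76, 10.38). Tangency of A1 to both parallel lines with radius 4.9 puts R and G at Q ± 4.9·n: R = (-1.772, 4.568), G = (1.772, -4.568). Then cos ∠GRW = RG·RW / (|RG||RW|), giving 80.31°.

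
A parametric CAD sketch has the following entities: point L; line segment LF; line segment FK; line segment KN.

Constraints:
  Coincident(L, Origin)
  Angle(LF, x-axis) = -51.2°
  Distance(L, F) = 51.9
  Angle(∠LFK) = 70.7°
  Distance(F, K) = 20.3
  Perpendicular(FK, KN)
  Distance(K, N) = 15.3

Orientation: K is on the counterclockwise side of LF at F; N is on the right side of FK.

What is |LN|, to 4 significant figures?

64.36

∠LFK = 70.7°, so FK runs at -51.2° + (180° − 70.7°) = 58.10° from the x-axis; with |FK| = 20.3, K = F + 20.3·(cos 58.10°, sin 58.10°) = (43.25, -23.21). FK ⟂ KN; with |KN| = 15.3 on the right of FK, N = K + 15.3·(0.8490, -0.5284) = (56.24, -31.30). Then |LN| = |N − L| = 64.36.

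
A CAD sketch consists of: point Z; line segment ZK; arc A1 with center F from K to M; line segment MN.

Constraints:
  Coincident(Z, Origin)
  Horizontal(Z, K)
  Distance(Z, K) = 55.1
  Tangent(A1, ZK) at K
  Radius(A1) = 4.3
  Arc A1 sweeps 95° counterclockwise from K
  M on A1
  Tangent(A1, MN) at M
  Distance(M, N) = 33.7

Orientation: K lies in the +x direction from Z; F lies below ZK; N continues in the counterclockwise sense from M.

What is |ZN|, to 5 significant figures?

65.971

On A1, K sits at bearing 90° from F; a 95° counterclockwise sweep puts M at bearing 185°, so M = F + 4.3·(cos 185°, sin 185°) = (50.816, -4.6748). The tangent condition forces FM to be normal to MN, so MN runs along (−sin 185°, cos 185°); with |MN| = 33.7, N = (53.754, -38.247). Then |ZN| = |N − Z| = 65.971.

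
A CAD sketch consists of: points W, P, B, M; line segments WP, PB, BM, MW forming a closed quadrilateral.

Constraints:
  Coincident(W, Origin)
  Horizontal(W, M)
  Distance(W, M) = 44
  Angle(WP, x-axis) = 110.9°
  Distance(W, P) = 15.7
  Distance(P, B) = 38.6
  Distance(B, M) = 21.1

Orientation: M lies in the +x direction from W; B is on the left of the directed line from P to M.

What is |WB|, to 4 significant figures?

37.43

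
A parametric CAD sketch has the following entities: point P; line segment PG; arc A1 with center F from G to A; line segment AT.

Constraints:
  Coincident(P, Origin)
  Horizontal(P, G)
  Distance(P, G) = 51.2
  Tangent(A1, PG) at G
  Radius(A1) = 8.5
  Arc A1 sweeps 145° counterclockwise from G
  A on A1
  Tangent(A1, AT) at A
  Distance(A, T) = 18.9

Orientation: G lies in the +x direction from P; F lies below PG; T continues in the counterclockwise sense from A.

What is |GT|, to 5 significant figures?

28.361

On A1, G sits at bearing 90° from F; a 145° counterclockwise sweep puts A at bearing 235°, so A = F + 8.5·(cos 235°, sin 235°) = (46.325, -15.463). Tangency of A1 to AT means the radius FA is perpendicular to AT, so AT runs along (−sin 235°, cos 235°); with |AT| = 18.9, T = (61.807, -26.303). Then |GT| = |T − G| = 28.361.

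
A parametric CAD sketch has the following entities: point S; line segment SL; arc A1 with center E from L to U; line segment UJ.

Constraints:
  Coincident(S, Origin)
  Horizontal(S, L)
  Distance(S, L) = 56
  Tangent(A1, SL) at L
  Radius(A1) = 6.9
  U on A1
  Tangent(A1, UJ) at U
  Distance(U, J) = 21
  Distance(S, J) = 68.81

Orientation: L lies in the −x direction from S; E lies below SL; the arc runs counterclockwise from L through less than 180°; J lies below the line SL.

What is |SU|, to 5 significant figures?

63.277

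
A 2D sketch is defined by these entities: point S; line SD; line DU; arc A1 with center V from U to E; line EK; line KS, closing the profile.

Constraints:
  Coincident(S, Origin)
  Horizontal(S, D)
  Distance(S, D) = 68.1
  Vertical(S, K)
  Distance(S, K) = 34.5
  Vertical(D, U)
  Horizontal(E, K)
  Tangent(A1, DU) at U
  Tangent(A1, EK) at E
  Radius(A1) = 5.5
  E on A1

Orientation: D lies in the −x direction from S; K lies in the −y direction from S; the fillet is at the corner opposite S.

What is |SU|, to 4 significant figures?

74.02

S is at the origin; S and D share the same y with |SD| = 68.1 and D on the −x side, so D = (-68.10, 0.000). S and K share the same x with |SK| = 34.5 and K on the −y side, so K = (0.000, -34.50). The virtual corner opposite S is at (-68.10, -34.50). A1 meets DU tangentially, so VU is at right angles to DU and the tangent condition forces VE to be normal to EK, with radius 5.5, so the center V sits 5.5 in from both sides at V = (-62.60, -29.00). That places the tangent points at U = (-68.10, -29.00) on DU and E = (-62.60, -34.50) on EK. Then |SU| = |U − S| = 74.02.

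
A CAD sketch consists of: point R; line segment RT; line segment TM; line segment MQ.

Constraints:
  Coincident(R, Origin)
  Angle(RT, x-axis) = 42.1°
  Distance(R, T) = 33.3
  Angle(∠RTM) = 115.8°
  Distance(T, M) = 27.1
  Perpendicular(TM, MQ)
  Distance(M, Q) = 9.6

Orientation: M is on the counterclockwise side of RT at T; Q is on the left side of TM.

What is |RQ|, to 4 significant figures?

46.32

R is at the origin; RT runs at 42.1° with length 33.3, so T = 33.3·(cos 42.1°, sin 42.1°) = (24.71, 22.33). ∠RTM = 115.8°, so TM runs at 42.1° + (180° − 115.8°) = 106.3° from the x-axis; with |TM| = 27.1, M = T + 27.1·(cos 106.3°, sin 106.3°) = (17.10, 48.34). The perpendicularity gives MQ at right angles to TM; with |MQ| = 9.6 on the left of TM, Q = M + 9.6·(-0.9598, -0.2807) = (7.888, 45.64). Then |RQ| = |Q − R| = 46.32.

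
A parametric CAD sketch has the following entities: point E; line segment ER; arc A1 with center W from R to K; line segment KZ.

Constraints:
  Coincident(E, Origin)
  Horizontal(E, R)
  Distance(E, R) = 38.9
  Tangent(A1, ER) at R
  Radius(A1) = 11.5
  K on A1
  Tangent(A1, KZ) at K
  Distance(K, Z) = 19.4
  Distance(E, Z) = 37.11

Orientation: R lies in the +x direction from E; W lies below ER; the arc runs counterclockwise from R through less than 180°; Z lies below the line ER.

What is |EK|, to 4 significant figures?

29.14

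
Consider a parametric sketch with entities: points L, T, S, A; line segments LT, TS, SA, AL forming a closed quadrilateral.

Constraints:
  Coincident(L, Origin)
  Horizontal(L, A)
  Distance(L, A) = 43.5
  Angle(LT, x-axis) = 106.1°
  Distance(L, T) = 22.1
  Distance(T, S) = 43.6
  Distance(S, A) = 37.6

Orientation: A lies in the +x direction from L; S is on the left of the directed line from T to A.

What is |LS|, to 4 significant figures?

50.39

L is at the origin; L and A share the same y with |LA| = 43.5 and A in +x, so A = (43.5, 0). LT runs at 106.1° with |LT| = 22.1, so T = (-6.129, 21.23). S is determined by |TS| = 43.6 and |SA| = 37.6 together: it lies at the intersection of circle(T, 43.6) and circle(A, 37.6). With |TA| = 53.98, the foot of the radical line on TA is 31.50 from T and the perpendicular offset is √(43.6² − 31.50²) = 30.14. Taking the left-of-TA solution: S = (34.69, 36.55).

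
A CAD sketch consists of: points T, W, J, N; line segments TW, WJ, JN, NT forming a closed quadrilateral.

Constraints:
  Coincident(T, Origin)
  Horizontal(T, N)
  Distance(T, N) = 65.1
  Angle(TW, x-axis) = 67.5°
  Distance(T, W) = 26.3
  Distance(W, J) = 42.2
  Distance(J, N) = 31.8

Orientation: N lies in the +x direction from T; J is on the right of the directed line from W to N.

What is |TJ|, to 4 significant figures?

36.23

Checks: |WJ| = 42.20 ✓; |JN| = 31.80 ✓.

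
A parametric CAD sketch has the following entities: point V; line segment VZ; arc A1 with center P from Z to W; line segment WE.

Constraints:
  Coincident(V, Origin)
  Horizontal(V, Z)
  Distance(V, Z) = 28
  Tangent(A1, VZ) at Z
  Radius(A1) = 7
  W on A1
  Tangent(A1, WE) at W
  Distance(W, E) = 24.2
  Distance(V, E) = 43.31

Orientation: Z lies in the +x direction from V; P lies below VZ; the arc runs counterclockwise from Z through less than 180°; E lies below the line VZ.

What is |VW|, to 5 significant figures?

23.259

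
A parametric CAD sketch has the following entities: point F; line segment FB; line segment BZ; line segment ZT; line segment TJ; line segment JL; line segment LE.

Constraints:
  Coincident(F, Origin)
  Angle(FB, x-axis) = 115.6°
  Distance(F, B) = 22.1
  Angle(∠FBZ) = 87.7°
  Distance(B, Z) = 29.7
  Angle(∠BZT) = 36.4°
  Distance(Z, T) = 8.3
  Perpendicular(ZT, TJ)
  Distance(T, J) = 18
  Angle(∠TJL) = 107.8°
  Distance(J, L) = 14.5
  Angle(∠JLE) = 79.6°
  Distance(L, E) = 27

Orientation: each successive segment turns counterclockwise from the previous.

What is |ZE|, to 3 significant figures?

9.98

∠TJL = 107.8° gives JL at 154° from the x-axis; with |JL| = 14.5, L = (-37.9, 29.0). ∠JLE = 79.6° gives LE at -106° from the x-axis; with |LE| = 27.0, E = (-45.3, 3.07). Then |ZE| = |E − Z| = 9.98.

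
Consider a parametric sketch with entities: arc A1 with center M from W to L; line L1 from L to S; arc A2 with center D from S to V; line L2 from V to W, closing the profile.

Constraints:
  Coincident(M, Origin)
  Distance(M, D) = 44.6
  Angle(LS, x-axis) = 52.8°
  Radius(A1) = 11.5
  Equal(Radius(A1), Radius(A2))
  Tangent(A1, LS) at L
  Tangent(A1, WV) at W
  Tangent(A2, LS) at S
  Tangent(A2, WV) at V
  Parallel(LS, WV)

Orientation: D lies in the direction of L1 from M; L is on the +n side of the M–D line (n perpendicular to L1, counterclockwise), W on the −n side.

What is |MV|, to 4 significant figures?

46.06

Tangency of A1 to both parallel lines with radius 11.5 puts L and W at M ± 11.5·n: L = (-9.160, 6.953), W = (9.160, -6.953). Equal radii place S and V the same way about D: S = D + 11.5·n = (17.81, 42.48), V = D − 11.5·n = (36.13, 28.57). Then |MV| = |V − M| = 46.06.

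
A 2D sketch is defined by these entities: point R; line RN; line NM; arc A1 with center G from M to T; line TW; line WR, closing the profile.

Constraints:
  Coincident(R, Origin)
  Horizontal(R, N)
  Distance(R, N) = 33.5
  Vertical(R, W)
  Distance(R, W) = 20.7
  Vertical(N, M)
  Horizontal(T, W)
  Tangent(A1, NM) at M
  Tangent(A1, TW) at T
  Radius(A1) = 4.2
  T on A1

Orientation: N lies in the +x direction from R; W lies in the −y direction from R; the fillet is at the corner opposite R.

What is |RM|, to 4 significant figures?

37.34

The virtual corner opposite R is at (33.50, -20.70). Tangency of A1 to NM means the radius GM is perpendicular to NM and A1 meets TW tangentially, so GT is at right angles to TW, with radius 4.2, so the center G sits 4.2 in from both sides at G = (29.30, -16.50). That places the tangent points at M = (33.50, -16.50) on NM and T = (29.30, -20.70) on TW. Then |RM| = |M − R| = 37.34.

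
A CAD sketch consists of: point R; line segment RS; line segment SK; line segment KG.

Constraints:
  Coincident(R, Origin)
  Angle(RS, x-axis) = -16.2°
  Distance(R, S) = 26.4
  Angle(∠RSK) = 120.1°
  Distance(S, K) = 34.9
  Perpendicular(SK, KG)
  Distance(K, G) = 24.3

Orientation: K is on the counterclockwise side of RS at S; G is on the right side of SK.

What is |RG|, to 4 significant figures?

67.38

R is at the origin; RS runs at -16.2° with length 26.4, so S = 26.4·(cos -16.2°, sin -16.2°) = (25.35, -7.365). ∠RSK = 120.1°, so SK runs at -16.2° + (180° − 120.1°) = 43.70° from the x-axis; with |SK| = 34.9, K = S + 34.9·(cos 43.70°, sin 43.70°) = (50.58, 16.75). SK is perpendicular to KG; with |KG| = 24.3 on the right of SK, G = K + 24.3·(0.6909, -0.7230) = (67.37, -0.8217). Then |RG| = |G − R| = 67.38.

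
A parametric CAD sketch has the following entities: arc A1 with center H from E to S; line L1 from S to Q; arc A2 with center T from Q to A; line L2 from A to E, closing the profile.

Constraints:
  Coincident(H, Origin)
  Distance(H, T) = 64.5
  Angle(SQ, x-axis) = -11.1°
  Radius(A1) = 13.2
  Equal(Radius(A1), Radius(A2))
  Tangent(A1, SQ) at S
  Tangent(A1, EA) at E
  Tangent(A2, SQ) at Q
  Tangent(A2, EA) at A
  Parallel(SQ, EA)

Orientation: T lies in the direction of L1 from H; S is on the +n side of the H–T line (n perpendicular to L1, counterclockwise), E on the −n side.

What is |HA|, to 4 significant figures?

65.84

Tangency of A1 to both parallel lines with radius 13.2 puts S and E at H ± 13.2·n: S = (2.541, 12.95), E = (-2.541, -12.95). Equal radii place Q and A the same way about T: Q = T + 13.2·n = (65.83, 0.5354), A = T − 13.2·n = (60.75, -25.37). Then |HA| = |A − H| = 65.84.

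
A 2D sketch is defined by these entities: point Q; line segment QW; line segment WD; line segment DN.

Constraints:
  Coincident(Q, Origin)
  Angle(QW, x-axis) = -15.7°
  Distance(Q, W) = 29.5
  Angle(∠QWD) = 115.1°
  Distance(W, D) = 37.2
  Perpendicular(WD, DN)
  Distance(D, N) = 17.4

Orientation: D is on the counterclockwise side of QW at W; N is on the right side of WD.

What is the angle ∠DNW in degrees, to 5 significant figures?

64.933°

Q is at the origin; QW runs at -15.7° with length 29.5, so W = 29.5·(cos -15.7°, sin -15.7°) = (28.399, -7.9827). ∠QWD = 115.1°, so WD runs at -15.7° + (180° − 115.1°) = 49.200° from the x-axis; with |WD| = 37.2, D = W + 37.2·(cos 49.200°, sin 49.200°) = (52.707, 20.178). WD is perpendicular to DN; with |DN| = 17.4 on the right of WD, N = D + 17.4·(0.75700, -0.65342) = (65.878, 8.8080). Then cos ∠DNW = ND·NW / (|ND||NW|), giving 64.933°.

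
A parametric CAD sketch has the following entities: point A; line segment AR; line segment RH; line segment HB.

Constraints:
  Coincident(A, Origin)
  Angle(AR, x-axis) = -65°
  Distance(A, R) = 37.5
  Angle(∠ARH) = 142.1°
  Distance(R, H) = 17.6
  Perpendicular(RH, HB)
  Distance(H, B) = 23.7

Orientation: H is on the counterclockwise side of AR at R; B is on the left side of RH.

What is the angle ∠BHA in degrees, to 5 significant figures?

63.981°

∠ARH = 142.1°, so RH runs at -65.0° + (180° − 142.1°) = -27.100° from the x-axis; with |RH| = 17.6, H = R + 17.6·(cos -27.100°, sin -27.100°) = (31.516, -42.004). The perpendicularity gives HB at right angles to RH; with |HB| = 23.7 on the left of RH, B = H + 23.7·(0.45554, 0.89021) = (42.312, -20.906). Then cos ∠BHA = HB·HA / (|HB||HA|), giving 63.981°.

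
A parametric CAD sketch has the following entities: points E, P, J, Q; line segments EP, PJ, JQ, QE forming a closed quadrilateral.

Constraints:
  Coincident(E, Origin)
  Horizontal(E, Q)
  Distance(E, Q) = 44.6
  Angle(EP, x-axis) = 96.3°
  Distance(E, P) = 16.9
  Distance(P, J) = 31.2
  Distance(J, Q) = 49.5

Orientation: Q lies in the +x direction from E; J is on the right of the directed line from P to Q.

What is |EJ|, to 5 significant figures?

14.652

Checks: |PJ| = 31.20 ✓; |JQ| = 49.50 ✓.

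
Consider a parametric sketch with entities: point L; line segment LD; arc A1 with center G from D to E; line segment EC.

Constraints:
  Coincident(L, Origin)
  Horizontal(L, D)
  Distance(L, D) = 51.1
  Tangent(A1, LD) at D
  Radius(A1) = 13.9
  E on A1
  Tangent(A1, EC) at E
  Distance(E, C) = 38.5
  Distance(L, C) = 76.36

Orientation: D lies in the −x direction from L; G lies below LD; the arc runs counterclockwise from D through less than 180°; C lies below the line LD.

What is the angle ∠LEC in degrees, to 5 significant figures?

88.658°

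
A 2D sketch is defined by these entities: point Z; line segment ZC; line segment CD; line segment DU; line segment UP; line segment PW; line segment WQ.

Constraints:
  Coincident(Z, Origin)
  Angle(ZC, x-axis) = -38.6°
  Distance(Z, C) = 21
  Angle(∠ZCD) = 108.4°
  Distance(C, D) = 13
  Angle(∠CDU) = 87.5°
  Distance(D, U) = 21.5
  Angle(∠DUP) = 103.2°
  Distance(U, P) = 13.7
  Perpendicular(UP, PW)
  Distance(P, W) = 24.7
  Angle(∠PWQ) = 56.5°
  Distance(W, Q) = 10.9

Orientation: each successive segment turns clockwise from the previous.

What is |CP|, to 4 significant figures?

24.06

Z is at the origin; ZC runs at -38.6° with length 21.0, so C = (16.41, -13.10). ∠ZCD = 108.4° gives CD at -110.2° from the x-axis; with |CD| = 13.0, D = (11.92, -25.30). ∠CDU = 87.5° gives DU at 157.3° from the x-axis; with |DU| = 21.5, U = (-7.912, -17.00). ∠DUP = 103.2° gives UP at 80.50° from the x-axis; with |UP| = 13.7, P = (-5.650, -3.493). Then |CP| = |P − C| = 24.06.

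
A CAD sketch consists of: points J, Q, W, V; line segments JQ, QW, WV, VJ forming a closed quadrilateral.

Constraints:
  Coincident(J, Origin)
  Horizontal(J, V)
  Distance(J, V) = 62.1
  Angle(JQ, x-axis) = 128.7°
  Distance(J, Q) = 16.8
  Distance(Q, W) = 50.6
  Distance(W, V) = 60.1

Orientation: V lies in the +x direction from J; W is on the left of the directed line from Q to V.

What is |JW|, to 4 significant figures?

54.70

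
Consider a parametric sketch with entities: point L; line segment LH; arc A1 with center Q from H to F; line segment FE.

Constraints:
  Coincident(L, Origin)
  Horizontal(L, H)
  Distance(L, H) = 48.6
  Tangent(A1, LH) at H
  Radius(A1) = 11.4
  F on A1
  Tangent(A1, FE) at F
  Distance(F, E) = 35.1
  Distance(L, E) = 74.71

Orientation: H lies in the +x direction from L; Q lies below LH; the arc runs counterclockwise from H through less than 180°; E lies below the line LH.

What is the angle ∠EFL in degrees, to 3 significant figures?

147°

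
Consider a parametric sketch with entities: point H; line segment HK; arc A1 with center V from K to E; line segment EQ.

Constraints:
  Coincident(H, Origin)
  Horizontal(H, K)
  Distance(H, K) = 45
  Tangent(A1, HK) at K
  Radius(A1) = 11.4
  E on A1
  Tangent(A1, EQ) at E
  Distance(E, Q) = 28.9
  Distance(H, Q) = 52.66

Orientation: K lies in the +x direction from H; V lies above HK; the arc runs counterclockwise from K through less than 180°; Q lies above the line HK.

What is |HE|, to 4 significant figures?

56.71

Checks: |VE| = 11.40 ✓; ∠(VE, EQ) = 90.00° ✓; |EQ| = 28.90 ✓; |HQ| = 52.66 ✓.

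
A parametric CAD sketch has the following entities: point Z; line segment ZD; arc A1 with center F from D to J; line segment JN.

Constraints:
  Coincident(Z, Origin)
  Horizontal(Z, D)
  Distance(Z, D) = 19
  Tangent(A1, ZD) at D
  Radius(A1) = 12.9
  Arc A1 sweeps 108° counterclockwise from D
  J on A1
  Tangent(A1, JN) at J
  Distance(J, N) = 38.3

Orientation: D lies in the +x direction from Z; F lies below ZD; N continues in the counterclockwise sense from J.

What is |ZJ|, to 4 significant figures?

18.18

The tangent condition forces FD to be normal to ZD, so F = D + (0, -12.9) = (19.00, -12.90). On A1, D sits at bearing 90° from F; a 108° counterclockwise sweep puts J at bearing 198°, so J = F + 12.9·(cos 198°, sin 198°) = (6.731, -16.89). Then |ZJ| = |J − Z| = 18.18.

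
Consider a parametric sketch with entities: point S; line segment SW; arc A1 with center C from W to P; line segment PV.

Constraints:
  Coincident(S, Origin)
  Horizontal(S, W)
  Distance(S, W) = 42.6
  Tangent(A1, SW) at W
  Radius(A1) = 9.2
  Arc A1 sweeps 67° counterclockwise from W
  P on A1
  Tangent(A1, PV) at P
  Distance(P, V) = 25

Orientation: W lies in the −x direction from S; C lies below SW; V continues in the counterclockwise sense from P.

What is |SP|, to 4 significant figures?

51.38

A1 meets SW tangentially, so CW is at right angles to SW, so C = W + (0, -9.2) = (-42.60, -9.200). On A1, W sits at bearing 90° from C; a 67° counterclockwise sweep puts P at bearing 157°, so P = C + 9.2·(cos 157°, sin 157°) = (-51.07, -5.605). Then |SP| = |P − S| = 51.38.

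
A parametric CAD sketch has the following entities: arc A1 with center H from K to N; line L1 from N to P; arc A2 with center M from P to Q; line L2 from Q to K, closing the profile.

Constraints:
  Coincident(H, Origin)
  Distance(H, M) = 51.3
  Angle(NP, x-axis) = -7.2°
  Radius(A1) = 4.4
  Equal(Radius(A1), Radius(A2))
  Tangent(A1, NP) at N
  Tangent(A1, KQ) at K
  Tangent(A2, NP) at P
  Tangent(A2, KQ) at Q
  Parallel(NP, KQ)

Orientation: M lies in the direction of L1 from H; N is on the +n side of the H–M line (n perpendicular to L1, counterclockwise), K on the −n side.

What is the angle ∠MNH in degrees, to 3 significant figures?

85.1°

The slot axis is L1's direction at -7.2°, so u = (cos -7.2°, sin -7.2°) = (0.992, -0.125) and n = (−sin -7.2°, cos -7.2°) = (0.125, 0.992). H is at the origin and M lies 51.3 along u from H, so M = 51.3·u = (50.9, -6.43). Tangency of A1 to both parallel lines with radius 4.4 puts N and K at H ± 4.4·n: N = (0.551, 4.37), K = (-0.551, -4.37). Then cos ∠MNH = NM·NH / (|NM||NH|), giving 85.1°.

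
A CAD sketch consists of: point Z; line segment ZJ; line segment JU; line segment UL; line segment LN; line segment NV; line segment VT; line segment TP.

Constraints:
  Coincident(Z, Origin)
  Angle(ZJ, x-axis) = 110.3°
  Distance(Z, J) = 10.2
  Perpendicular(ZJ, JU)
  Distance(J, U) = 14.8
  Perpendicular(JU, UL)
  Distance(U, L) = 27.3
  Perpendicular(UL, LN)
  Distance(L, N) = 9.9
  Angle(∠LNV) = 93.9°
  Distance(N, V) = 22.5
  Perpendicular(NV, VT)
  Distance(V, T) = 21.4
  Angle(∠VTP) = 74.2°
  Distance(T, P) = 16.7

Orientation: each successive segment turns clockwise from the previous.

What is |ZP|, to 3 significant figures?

23.3

NV ⟂ VT, so VT runs at 24.2°; with |VT| = 21.4, T = (20.8, 15.0). ∠VTP = 74.2° gives TP at -81.6° from the x-axis; with |TP| = 16.7, P = (23.3, -1.56). Then |ZP| = |P − Z| = 23.3.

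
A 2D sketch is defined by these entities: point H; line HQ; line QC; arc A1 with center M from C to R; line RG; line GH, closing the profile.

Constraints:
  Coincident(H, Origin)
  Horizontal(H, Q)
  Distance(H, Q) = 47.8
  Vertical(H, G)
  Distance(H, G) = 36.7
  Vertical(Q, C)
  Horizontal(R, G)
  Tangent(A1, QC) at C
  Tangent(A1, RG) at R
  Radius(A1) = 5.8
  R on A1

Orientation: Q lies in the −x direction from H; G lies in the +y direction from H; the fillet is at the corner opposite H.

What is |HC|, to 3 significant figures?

56.9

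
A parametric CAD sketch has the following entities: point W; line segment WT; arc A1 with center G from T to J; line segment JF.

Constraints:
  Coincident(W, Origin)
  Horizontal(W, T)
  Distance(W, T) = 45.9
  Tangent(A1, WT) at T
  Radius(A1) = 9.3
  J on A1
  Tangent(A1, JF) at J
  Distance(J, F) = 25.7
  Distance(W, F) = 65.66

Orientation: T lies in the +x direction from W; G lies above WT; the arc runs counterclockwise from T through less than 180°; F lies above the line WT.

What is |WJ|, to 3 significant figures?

55.9

Checks: |GJ| = 9.300 ✓; ∠(GJ, JF) = 90.00° ✓; |JF| = 25.70 ✓; |WF| = 65.66 ✓.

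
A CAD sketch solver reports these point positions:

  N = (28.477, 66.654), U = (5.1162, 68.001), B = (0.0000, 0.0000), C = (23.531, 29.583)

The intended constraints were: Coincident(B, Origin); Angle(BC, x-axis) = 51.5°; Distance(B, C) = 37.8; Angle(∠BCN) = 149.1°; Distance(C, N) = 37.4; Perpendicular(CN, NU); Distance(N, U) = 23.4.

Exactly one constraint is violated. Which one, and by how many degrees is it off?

Perpendicular(CN, NU) — off by 4.30°.

B = (0.00, 0.00) ✓; BC at 51.50° ✓; |BC| = 37.80 ✓; ∠BCN = 149.1° ✓; |CN| = 37.40 ✓; ∠(CN, NU) = 94.30° ✗; |NU| = 23.40 ✓.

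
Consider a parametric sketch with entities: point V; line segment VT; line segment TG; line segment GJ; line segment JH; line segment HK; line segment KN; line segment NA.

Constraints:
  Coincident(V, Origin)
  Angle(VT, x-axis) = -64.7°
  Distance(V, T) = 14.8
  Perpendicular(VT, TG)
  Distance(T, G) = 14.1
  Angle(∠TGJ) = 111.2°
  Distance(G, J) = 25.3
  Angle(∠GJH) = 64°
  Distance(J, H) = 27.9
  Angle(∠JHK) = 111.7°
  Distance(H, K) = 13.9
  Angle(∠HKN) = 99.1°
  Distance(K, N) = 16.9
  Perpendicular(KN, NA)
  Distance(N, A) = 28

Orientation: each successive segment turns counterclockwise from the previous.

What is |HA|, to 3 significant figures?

23.8

∠HKN = 99.1° gives KN at -0.700° from the x-axis; with |KN| = 16.9, N = (12.1, -10.1). The perpendicularity gives NA at right angles to KN, so NA runs at 89.3°; with |NA| = 28.0, A = (12.4, 17.9). Then |HA| = |A − H| = 23.8.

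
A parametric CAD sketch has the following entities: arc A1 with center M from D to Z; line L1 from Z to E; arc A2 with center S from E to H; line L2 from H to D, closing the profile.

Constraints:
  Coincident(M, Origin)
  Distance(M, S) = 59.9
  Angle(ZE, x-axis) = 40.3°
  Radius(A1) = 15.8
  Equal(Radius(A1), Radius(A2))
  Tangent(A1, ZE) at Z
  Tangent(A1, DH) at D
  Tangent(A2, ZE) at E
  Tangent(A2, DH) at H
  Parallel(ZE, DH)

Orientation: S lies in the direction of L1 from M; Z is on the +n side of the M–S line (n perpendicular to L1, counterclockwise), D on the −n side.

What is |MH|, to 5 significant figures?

61.949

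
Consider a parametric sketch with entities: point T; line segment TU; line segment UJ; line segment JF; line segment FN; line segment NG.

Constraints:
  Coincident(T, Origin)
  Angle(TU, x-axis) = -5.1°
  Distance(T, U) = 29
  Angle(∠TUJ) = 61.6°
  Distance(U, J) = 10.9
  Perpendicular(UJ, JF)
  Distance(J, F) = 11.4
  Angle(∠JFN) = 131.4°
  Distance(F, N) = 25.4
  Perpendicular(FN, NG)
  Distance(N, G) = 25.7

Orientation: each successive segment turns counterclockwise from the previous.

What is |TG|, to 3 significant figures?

42.3

∠JFN = 131.4° gives FN at -108° from the x-axis; with |FN| = 25.4, N = (6.21, -21.2). FN is perpendicular to NG, so NG runs at -18.1°; with |NG| = 25.7, G = (30.6, -29.2). Then |TG| = |G − T| = 42.3.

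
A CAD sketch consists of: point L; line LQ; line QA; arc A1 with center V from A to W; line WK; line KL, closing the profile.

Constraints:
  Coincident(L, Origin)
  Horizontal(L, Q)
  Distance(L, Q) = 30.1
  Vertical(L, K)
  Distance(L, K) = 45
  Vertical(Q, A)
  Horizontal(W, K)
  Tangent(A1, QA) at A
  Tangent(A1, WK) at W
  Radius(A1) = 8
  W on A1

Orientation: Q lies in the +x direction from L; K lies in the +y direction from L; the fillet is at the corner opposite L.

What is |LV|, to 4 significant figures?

43.10

L and K share the same x with |LK| = 45.0 and K on the +y side, so K = (0.000, 45.00). The virtual corner opposite L is at (30.10, 45.00). The tangent condition forces VA to be normal to QA and the tangent condition forces VW to be normal to WK, with radius 8.0, so the center V sits 8.0 in from both sides at V = (22.10, 37.00). Then |LV| = |V − L| = 43.10.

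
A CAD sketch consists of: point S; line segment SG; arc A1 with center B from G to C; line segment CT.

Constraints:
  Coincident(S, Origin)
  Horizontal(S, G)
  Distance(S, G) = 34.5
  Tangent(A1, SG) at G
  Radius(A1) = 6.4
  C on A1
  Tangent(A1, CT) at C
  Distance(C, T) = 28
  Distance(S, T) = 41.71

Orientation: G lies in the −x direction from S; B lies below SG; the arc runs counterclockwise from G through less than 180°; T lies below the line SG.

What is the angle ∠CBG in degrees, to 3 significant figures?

122°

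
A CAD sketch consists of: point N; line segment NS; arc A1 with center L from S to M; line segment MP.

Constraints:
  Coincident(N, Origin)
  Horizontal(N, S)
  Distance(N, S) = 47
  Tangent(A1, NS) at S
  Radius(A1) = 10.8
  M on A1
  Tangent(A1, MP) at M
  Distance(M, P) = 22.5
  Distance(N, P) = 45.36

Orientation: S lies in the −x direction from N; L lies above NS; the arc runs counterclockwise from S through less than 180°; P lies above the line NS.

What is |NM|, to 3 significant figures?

37.5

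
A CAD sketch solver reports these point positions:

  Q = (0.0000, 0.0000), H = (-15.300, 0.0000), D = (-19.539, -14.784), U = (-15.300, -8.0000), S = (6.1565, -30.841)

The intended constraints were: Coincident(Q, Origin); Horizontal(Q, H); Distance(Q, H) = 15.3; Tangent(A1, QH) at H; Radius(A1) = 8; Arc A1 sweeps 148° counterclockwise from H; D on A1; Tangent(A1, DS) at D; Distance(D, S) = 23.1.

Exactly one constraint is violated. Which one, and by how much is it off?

Distance(D, S) = 23.1 — off by 7.20.

Q = (0.00, 0.00) ✓; Q.y = 0.00, H.y = 0.00 ✓; |QH| = 15.30 ✓; ∠(UH, HQ) = 90.00° ✓; |UH| = 8.000 ✓; bearing(U→D) − bearing(U→H) = 148.0° ✓; |UD| = 7.999 ✓; ∠(UD, DS) = 90.00° ✓; |DS| = 30.30 ✗.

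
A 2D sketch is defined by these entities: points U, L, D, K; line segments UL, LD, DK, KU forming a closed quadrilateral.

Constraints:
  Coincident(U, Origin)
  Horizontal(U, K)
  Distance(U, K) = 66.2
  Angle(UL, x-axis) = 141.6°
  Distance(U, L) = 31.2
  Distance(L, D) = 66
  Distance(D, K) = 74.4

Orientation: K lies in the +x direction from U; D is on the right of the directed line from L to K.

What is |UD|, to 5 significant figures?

40.494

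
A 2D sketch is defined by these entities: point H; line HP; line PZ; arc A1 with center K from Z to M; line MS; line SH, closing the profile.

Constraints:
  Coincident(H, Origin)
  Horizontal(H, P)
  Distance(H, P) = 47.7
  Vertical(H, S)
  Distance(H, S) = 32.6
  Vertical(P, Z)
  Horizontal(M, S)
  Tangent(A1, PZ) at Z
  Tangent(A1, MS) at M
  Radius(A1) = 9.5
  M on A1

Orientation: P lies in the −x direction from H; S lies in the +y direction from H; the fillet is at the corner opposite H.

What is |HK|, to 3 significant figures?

44.6

H and S share the same x with |HS| = 32.6 and S on the +y side, so S = (0.00, 32.6). The virtual corner opposite H is at (-47.7, 32.6). Tangency of A1 to PZ means the radius KZ is perpendicular to PZ and tangency of A1 to MS means the radius KM is perpendicular to MS, with radius 9.5, so the center K sits 9.5 in from both sides at K = (-38.2, 23.1). Then |HK| = |K − H| = 44.6.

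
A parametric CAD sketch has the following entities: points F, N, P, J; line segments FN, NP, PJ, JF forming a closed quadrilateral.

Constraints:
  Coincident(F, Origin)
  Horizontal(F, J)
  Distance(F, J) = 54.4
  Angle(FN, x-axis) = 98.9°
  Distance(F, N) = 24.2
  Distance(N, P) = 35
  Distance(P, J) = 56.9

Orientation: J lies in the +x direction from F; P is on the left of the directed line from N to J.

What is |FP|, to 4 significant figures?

52.18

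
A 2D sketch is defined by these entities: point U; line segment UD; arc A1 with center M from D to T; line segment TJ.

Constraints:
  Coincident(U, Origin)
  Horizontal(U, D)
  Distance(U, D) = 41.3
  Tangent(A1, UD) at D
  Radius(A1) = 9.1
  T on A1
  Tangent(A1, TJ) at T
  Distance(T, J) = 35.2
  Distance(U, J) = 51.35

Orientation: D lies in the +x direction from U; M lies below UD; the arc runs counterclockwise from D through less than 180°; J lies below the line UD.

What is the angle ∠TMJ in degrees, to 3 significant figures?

75.5°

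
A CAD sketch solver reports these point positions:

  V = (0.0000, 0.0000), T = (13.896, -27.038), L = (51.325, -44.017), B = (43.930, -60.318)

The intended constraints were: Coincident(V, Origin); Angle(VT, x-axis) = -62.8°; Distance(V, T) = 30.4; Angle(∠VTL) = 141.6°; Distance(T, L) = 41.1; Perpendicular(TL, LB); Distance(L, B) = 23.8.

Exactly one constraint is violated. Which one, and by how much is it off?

Distance(L, B) = 23.8 — off by 5.90.

V = (0.00, 0.00) ✓; VT at -62.80° ✓; |VT| = 30.40 ✓; ∠VTL = 141.6° ✓; |TL| = 41.10 ✓; ∠(TL, LB) = 90.00° ✓; |LB| = 17.90 ✗.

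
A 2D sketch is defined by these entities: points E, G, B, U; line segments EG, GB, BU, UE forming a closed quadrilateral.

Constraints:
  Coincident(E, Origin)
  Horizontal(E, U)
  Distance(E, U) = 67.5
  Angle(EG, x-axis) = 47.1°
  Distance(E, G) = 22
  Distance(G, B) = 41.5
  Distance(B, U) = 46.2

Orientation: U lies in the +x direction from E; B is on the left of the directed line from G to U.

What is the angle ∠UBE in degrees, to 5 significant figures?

74.253°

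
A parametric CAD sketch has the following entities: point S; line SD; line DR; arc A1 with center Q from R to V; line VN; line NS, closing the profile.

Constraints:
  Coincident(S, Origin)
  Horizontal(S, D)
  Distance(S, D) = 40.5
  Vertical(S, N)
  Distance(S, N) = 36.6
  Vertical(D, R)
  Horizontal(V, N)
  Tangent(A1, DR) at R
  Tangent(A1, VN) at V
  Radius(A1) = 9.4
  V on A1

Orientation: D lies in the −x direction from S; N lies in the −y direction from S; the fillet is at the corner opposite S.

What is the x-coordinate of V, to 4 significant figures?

-31.10

S is at the origin; S and D share the same y with |SD| = 40.5 and D on the −x side, so D = (-40.50, 0.000). SN is vertical with |SN| = 36.6 and N on the −y side, so N = (0.000, -36.60). The virtual corner opposite S is at (-40.50, -36.60). Tangency of A1 to DR means the radius QR is perpendicular to DR and A1 meets VN tangentially, so QV is at right angles to VN, with radius 9.4, so the center Q sits 9.4 in from both sides at Q = (-31.10, -27.20). That places the tangent points at R = (-40.50, -27.20) on DR and V = (-31.10, -36.60) on VN. So V.x = -31.10.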